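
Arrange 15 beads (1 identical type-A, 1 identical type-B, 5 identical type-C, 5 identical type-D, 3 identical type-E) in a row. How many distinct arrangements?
15! / (1! × 1! × 5! × 5! × 3!) = 15135120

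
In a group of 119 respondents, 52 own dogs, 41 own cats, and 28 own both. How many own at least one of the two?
|A∪B| = |A| + |B| - |A∩B| = 52 + 41 - 28 = 65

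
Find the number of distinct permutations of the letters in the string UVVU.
4! / (2! × 2!) = 6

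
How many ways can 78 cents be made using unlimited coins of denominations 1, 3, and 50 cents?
Coefficient of x^78 in 1/(1-x^1) · 1/(1-x^3) · 1/(1-x^50). Case on j = number of 50-cent coins (j = 0..1); remainder r = 78 - 50j is made from {1,3} in ⌊r/3⌋+1 ways. r = 78, 28 → 27 + 10 = 37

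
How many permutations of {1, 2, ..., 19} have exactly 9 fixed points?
Choose the 9 fixed points C(19,9) = 92378, derange the rest: !10 = Σ_{j=0}^{10} (-1)^j·10!/j! = 3628800 - 3628800 + 1814400 - 604800 + 151200 - 30240 + 5040 - 720 + 90 - 10 + 1 = 1334961. Product = 92378 × 1334961 = 123321027258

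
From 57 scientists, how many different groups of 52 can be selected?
C(57,52) = 57!/(52!×5!) = 4187106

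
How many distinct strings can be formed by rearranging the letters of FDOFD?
5! / (2! × 2! × 1!) = 30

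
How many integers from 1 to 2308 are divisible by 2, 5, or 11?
⌊2308/2⌋+⌊2308/5⌋+⌊2308/11⌋ - ⌊2308/10⌋-⌊2308/22⌋-⌊2308/55⌋ + ⌊2308/110⌋ = 1154+461+209 - 230-104-41 + 20 = 1469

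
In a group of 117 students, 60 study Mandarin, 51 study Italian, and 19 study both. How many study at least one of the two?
|A∪B| = |A| + |B| - |A∩B| = 60 + 51 - 19 = 92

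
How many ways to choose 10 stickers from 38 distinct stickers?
C(38,10) = 38!/(10!×28!) = 472733756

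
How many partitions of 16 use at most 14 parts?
By conjugation, equals partitions of 16 into parts ≤ 14. Let r_j(i) = number of partitions of i into parts ≤ j, for i = 0..16. r_1(i) = 1 for all i; r_j(i) = r_{j-1}(i) + r_j(i-j). Rows j = 2..14: ≤2: 1 1 2 2 3 3 4 4 5 5 6 6 7 7 8 8 9; ≤3: 1 1 2 3 4 5 7 8 10 12 14 16 19 21 24 27 30; ≤4: 1 1 2 3 5 6 9 11 15 18 23 27 34 39 47 54 64; ≤5: 1 1 2 3 5 7 10 13 18 23 30 37 47 57 70 84 101; ≤6: 1 1 2 3 5 7 11 14 20 26 35 44 58 71 90 110 136; ≤7: 1 1 2 3 5 7 11 15 21 28 38 49 65 82 105 131 164; ≤8: 1 1 2 3 5 7 11 15 22 29 40 52 70 89 116 146 186; ≤9: 1 1 2 3 5 7 11 15 22 30 41 54 73 94 123 157 201; ≤10: 1 1 2 3 5 7 11 15 22 30 42 55 75 97 128 164 212; ≤11: 1 1 2 3 5 7 11 15 22 30 42 56 76 99 131 169 219; ≤12: 1 1 2 3 5 7 11 15 22 30 42 56 77 100 133 172 224; ≤13: 1 1 2 3 5 7 11 15 22 30 42 56 77 101 134 174 227; ≤14: 1 1 2 3 5 7 11 15 22 30 42 56 77 101 135 175 229. r_14(16) = 229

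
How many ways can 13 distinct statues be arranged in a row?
13! = 6227020800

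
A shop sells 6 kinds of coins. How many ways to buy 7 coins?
C(7+6-1, 6-1) = C(12, 5) = 792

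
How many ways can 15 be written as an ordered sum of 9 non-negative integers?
C(15+9-1, 9-1) = C(23, 8) = 490314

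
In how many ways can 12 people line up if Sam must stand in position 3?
Fix one position: (12-1)! = 39916800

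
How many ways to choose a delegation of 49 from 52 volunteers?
C(52,49) = 52!/(49!×3!) = 22100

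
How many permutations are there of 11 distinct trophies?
11! = 39916800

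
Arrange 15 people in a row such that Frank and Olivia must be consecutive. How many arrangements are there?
Treat the 2 as one block: (15-2+1)! × 2! = 87178291200 × 2 = 174356582400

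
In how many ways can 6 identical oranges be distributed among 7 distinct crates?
C(6+7-1, 7-1) = C(12, 6) = 924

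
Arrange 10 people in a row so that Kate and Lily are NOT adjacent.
Total - adjacent = 10! - (10-1)!×2 = 3628800 - 725760 = 2903040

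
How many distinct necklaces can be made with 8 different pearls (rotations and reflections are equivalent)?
(8-1)!/2 = 5040/2 = 2520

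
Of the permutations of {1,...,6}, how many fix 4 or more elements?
Exactly j fixed points: C(6,j)·!(6-j); sum over j ≥ 4 (derangement numbers via !m = (m-1)·(!(m-1) + !(m-2)): !0..!2 = 1, 0, 1). Σ_{j=4}^{6} C(6,j)·!(6-j) = C(6,4)·!2 + C(6,5)·!1 + C(6,6)·!0 = 15·1 + 6·0 + 1·1 = 16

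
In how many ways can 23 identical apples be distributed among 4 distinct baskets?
C(23+4-1, 4-1) = C(26, 3) = 2600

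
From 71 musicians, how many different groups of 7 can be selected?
C(71,7) = 71!/(7!×64!) = 1329890705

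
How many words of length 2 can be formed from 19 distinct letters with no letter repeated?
P(19,2) = 19!/(19-2)! = 342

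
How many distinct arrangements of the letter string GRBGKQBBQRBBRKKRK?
17! / (2! × 4! × 5! × 2! × 4!) = 1286485200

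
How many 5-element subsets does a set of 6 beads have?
C(6,5) = 6!/(5!×1!) = 6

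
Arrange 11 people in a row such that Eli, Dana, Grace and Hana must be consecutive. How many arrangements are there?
Treat the 4 as one block: (11-4+1)! × 4! = 40320 × 24 = 967680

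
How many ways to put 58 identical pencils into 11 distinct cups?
C(58+11-1, 11-1) = C(68, 10) = 290752384208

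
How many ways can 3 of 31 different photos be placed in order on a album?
P(31,3) = 31!/(31-3)! = 26970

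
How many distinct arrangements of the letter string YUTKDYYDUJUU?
12! / (1! × 3! × 1! × 2! × 1! × 4!) = 1663200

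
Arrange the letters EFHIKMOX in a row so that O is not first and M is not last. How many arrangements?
By inclusion-exclusion: 8! - 2×(8-1)! + (8-2)! = 40320 - 10080 + 720 = 30960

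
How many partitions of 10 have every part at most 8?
Let r_j(i) = number of partitions of i into parts ≤ j, for i = 0..10. r_1(i) = 1 for all i; r_j(i) = r_{j-1}(i) + r_j(i-j). Rows j = 2..8: ≤2: 1 1 2 2 3 3 4 4 5 5 6; ≤3: 1 1 2 3 4 5 7 8 10 12 14; ≤4: 1 1 2 3 5 6 9 11 15 18 23; ≤5: 1 1 2 3 5 7 10 13 18 23 30; ≤6: 1 1 2 3 5 7 11 14 20 26 35; ≤7: 1 1 2 3 5 7 11 15 21 28 38; ≤8: 1 1 2 3 5 7 11 15 22 29 40. r_8(10) = 40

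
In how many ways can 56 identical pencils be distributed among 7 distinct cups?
C(56+7-1, 7-1) = C(62, 6) = 61474519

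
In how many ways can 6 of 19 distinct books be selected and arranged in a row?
P(19,6) = 19!/(19-6)! = 19535040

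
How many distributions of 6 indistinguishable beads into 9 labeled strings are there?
C(6+9-1, 9-1) = C(14, 8) = 3003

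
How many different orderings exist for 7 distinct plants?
7! = 5040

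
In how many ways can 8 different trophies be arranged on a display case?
8! = 40320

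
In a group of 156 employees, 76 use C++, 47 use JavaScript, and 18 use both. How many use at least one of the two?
|A∪B| = |A| + |B| - |A∩B| = 76 + 47 - 18 = 105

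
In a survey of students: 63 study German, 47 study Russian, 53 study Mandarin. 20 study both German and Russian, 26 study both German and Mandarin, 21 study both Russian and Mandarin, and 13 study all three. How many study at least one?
|A∪B∪C| = 63+47+53-20-26-21+13 = 109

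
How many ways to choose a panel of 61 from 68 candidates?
C(68,61) = 68!/(61!×7!) = 969443904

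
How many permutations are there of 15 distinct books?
15! = 1307674368000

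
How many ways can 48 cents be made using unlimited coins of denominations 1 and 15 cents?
Coefficient of x^48 in 1/(1-x^1) · 1/(1-x^15). Use j coins of 15 for j = 0..⌊48/15⌋ = 3, the rest in 1s: 3 + 1 = 4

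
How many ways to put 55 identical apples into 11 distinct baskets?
C(55+11-1, 11-1) = C(65, 10) = 179013799328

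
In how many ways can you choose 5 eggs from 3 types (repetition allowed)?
C(5+3-1, 3-1) = C(7, 2) = 21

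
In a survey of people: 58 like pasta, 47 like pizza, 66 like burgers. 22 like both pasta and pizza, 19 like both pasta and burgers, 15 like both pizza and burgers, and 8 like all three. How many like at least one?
|A∪B∪C| = 58+47+66-22-19-15+8 = 123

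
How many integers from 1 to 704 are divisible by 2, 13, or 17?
⌊704/2⌋+⌊704/13⌋+⌊704/17⌋ - ⌊704/26⌋-⌊704/34⌋-⌊704/221⌋ + ⌊704/442⌋ = 352+54+41 - 27-20-3 + 1 = 398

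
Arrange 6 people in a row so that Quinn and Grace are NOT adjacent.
Total - adjacent = 6! - (6-1)!×2 = 720 - 240 = 480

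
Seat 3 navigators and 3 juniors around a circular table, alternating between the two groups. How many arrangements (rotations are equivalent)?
Fix one of the navigators: (3-1)! ways for the remaining navigators, × 3! ways for the juniors = 2 × 6 = 12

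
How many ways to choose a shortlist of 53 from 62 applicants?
C(62,53) = 62!/(53!×9!) = 20286591270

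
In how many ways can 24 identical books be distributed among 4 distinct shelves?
C(24+4-1, 4-1) = C(27, 3) = 2925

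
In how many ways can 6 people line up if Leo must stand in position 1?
Fix one position: (6-1)! = 120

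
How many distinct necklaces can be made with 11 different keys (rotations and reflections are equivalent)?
(11-1)!/2 = 3628800/2 = 1814400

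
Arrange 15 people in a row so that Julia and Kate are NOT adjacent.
Total - adjacent = 15! - (15-1)!×2 = 1307674368000 - 174356582400 = 1133317785600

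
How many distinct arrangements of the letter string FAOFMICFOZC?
11! / (1! × 2! × 1! × 3! × 1! × 2! × 1!) = 1663200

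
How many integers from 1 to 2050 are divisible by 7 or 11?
⌊2050/7⌋ + ⌊2050/11⌋ - ⌊2050/77⌋ = 292 + 186 - 26 = 452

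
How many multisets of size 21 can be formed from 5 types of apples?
C(21+5-1, 5-1) = C(25, 4) = 12650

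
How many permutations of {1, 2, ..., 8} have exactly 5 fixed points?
Choose the 5 fixed points C(8,5) = 56, derange the rest: !3 = Σ_{j=0}^{3} (-1)^j·3!/j! = 6 - 6 + 3 - 1 = 2. Product = 56 × 2 = 112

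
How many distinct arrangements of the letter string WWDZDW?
6! / (1! × 2! × 3!) = 60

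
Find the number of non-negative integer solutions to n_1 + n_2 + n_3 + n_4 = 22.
C(22+4-1, 4-1) = C(25, 3) = 2300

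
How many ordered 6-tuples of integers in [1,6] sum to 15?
Coefficient of x^15 in (x + x² + ... + x^6)^6. By inclusion-exclusion on dice exceeding 6: Σ_j (-1)^j C(6,j)·C(15-1-6j, 5) = C(6,0)·C(14,5) - C(6,1)·C(8,5) = 1·2002 - 6·56 = 1666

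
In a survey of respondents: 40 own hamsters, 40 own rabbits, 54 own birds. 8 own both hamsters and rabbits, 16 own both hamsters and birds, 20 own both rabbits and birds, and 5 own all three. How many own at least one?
|A∪B∪C| = 40+40+54-8-16-20+5 = 95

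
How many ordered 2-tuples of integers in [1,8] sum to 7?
Coefficient of x^7 in (x + x² + ... + x^8)^2. By inclusion-exclusion on dice exceeding 8: Σ_j (-1)^j C(2,j)·C(7-1-8j, 1) = C(2,0)·C(6,1) = 1·6 = 6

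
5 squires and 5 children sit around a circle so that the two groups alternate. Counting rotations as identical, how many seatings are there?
Fix one of the squires: (5-1)! ways for the remaining squires, × 5! ways for the children = 24 × 120 = 2880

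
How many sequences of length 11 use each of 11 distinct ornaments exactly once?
11! = 39916800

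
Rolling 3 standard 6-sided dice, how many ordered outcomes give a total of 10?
Coefficient of x^10 in (x + x² + ... + x^6)^3. By inclusion-exclusion on dice exceeding 6: Σ_j (-1)^j C(3,j)·C(10-1-6j, 2) = C(3,0)·C(9,2) - C(3,1)·C(3,2) = 1·36 - 3·3 = 27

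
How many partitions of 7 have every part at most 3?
Let r_j(i) = number of partitions of i into parts ≤ j, for i = 0..7. r_1(i) = 1 for all i; r_j(i) = r_{j-1}(i) + r_j(i-j). Rows j = 2..3: ≤2: 1 1 2 2 3 3 4 4; ≤3: 1 1 2 3 4 5 7 8. r_3(7) = 8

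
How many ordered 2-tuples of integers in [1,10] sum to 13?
Coefficient of x^13 in (x + x² + ... + x^10)^2. By inclusion-exclusion on dice exceeding 10: Σ_j (-1)^j C(2,j)·C(13-1-10j, 1) = C(2,0)·C(12,1) - C(2,1)·C(2,1) = 1·12 - 2·2 = 8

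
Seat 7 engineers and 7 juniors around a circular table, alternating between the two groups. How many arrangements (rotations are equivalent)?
Fix one of the engineers: (7-1)! ways for the remaining engineers, × 7! ways for the juniors = 720 × 5040 = 3628800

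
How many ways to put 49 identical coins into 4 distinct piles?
C(49+4-1, 4-1) = C(52, 3) = 22100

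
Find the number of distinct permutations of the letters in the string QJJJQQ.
6! / (3! × 3!) = 20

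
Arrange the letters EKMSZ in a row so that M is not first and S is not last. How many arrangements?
By inclusion-exclusion: 5! - 2×(5-1)! + (5-2)! = 120 - 48 + 6 = 78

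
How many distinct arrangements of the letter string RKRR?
4! / (3! × 1!) = 4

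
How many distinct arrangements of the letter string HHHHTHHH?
8! / (7! × 1!) = 8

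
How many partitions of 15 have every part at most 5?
Let r_j(i) = number of partitions of i into parts ≤ j, for i = 0..15. r_1(i) = 1 for all i; r_j(i) = r_{j-1}(i) + r_j(i-j). Rows j = 2..5: ≤2: 1 1 2 2 3 3 4 4 5 5 6 6 7 7 8 8; ≤3: 1 1 2 3 4 5 7 8 10 12 14 16 19 21 24 27; ≤4: 1 1 2 3 5 6 9 11 15 18 23 27 34 39 47 54; ≤5: 1 1 2 3 5 7 10 13 18 23 30 37 47 57 70 84. r_5(15) = 84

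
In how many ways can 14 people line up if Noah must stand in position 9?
Fix one position: (14-1)! = 6227020800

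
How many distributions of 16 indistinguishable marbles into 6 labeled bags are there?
C(16+6-1, 6-1) = C(21, 5) = 20349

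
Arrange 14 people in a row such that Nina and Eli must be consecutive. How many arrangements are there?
Treat the 2 as one block: (14-2+1)! × 2! = 6227020800 × 2 = 12454041600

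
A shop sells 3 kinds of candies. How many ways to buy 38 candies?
C(38+3-1, 3-1) = C(40, 2) = 780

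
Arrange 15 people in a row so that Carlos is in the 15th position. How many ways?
Fix one position: (15-1)! = 87178291200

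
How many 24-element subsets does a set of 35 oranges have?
C(35,24) = 35!/(24!×11!) = 417225900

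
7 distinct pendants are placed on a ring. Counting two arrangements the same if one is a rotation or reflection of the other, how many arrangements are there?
(7-1)!/2 = 720/2 = 360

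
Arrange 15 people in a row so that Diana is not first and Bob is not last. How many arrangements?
By inclusion-exclusion: 15! - 2×(15-1)! + (15-2)! = 1307674368000 - 174356582400 + 6227020800 = 1139544806400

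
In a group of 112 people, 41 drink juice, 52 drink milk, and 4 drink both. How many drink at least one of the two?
|A∪B| = |A| + |B| - |A∩B| = 41 + 52 - 4 = 89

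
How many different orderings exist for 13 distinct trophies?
13! = 6227020800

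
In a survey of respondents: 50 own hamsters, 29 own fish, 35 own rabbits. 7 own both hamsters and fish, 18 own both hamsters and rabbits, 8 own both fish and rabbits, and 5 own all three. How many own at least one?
|A∪B∪C| = 50+29+35-7-18-8+5 = 86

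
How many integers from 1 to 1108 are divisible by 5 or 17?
⌊1108/5⌋ + ⌊1108/17⌋ - ⌊1108/85⌋ = 221 + 65 - 13 = 273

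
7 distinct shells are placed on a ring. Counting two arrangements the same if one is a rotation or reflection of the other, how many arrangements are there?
(7-1)!/2 = 720/2 = 360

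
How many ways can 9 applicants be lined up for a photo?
9! = 362880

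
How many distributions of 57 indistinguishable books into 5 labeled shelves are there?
C(57+5-1, 5-1) = C(61, 4) = 521855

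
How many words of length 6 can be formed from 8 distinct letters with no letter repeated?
P(8,6) = 8!/(8-6)! = 20160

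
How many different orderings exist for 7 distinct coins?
7! = 5040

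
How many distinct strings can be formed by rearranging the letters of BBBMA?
5! / (1! × 1! × 3!) = 20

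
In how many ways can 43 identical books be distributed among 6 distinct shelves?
C(43+6-1, 6-1) = C(48, 5) = 1712304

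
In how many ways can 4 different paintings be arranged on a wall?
4! = 24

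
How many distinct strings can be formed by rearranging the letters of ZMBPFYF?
7! / (2! × 1! × 1! × 1! × 1! × 1!) = 2520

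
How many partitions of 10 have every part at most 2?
Let r_j(i) = number of partitions of i into parts ≤ j, for i = 0..10. r_1(i) = 1 for all i; r_j(i) = r_{j-1}(i) + r_j(i-j). Rows j = 2..2: ≤2: 1 1 2 2 3 3 4 4 5 5 6. r_2(10) = 6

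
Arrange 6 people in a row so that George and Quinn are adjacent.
Treat as block: (6-1)! × 2! = 120 × 2 = 240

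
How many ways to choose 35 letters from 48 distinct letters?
C(48,35) = 48!/(35!×13!) = 192928249296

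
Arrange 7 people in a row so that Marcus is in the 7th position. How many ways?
Fix one position: (7-1)! = 720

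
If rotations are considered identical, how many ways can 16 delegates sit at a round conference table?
Circular: fix one position, arrange the rest. (16-1)! = 1307674368000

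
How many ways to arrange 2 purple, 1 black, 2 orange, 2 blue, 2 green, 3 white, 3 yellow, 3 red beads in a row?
18! / (2! × 1! × 2! × 2! × 2! × 3! × 3! × 3!) = 1852538688000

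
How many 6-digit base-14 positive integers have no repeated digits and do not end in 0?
Last digit: 13 nonzero choices. First digit: 12 (nonzero, ≠last). Middle 4: P(12,4) = 11880. Total = 1853280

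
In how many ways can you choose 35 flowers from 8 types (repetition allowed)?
C(35+8-1, 8-1) = C(42, 7) = 26978328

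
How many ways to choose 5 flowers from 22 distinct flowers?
C(22,5) = 22!/(5!×17!) = 26334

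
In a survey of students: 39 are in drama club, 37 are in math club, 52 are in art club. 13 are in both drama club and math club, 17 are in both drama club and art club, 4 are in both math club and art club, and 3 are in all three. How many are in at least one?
|A∪B∪C| = 39+37+52-13-17-4+3 = 97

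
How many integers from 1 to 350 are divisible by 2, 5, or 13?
⌊350/2⌋+⌊350/5⌋+⌊350/13⌋ - ⌊350/10⌋-⌊350/26⌋-⌊350/65⌋ + ⌊350/130⌋ = 175+70+26 - 35-13-5 + 2 = 220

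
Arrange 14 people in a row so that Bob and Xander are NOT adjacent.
Total - adjacent = 14! - (14-1)!×2 = 87178291200 - 12454041600 = 74724249600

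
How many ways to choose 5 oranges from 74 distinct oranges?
C(74,5) = 74!/(5!×69!) = 16108764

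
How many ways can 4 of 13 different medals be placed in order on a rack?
P(13,4) = 13!/(13-4)! = 17160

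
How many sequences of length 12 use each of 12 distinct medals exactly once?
12! = 479001600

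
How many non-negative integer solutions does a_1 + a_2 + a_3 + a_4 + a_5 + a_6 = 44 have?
C(44+6-1, 6-1) = C(49, 5) = 1906884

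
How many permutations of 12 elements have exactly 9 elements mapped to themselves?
Choose the 9 fixed points C(12,9) = 220, derange the rest: !3 = Σ_{j=0}^{3} (-1)^j·3!/j! = 6 - 6 + 3 - 1 = 2. Product = 220 × 2 = 440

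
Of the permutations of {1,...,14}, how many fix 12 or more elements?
Exactly j fixed points: C(14,j)·!(14-j); sum over j ≥ 12 (derangement numbers via !m = (m-1)·(!(m-1) + !(m-2)): !0..!2 = 1, 0, 1). Σ_{j=12}^{14} C(14,j)·!(14-j) = C(14,12)·!2 + C(14,13)·!1 + C(14,14)·!0 = 91·1 + 14·0 + 1·1 = 92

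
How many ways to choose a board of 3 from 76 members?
C(76,3) = 76!/(3!×73!) = 70300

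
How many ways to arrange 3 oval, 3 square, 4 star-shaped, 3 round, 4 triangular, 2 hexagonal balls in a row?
19! / (3! × 3! × 4! × 3! × 4! × 2!) = 488864376000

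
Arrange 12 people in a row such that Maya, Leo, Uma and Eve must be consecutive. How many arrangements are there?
Treat the 4 as one block: (12-4+1)! × 4! = 362880 × 24 = 8709120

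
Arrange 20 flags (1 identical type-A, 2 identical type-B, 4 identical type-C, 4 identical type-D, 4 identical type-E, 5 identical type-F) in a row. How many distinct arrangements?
20! / (1! × 2! × 4! × 4! × 4! × 5!) = 733296564000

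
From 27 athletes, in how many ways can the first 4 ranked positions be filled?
P(27,4) = 27!/(27-4)! = 421200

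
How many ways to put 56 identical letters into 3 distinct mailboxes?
C(56+3-1, 3-1) = C(58, 2) = 1653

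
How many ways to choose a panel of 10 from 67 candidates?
C(67,10) = 67!/(10!×57!) = 247994680648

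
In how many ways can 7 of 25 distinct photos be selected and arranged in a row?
P(25,7) = 25!/(25-7)! = 2422728000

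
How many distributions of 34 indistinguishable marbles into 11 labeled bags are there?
C(34+11-1, 11-1) = C(44, 10) = 2481256778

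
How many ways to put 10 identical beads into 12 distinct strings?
C(10+12-1, 12-1) = C(21, 11) = 352716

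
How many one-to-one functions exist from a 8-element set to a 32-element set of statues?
P(32,8) = 32!/(32-8)! = 424097856000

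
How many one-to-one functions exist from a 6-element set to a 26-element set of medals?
P(26,6) = 26!/(26-6)! = 165765600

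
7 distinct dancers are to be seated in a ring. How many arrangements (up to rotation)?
Circular: fix one position, arrange the rest. (7-1)! = 720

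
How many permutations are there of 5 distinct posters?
5! = 120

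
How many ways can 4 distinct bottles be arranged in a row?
4! = 24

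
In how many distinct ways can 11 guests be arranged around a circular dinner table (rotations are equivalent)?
Circular: fix one position, arrange the rest. (11-1)! = 3628800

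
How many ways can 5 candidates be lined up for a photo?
5! = 120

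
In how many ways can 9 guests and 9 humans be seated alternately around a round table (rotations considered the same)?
Fix one of the guests: (9-1)! ways for the remaining guests, × 9! ways for the humans = 40320 × 362880 = 14631321600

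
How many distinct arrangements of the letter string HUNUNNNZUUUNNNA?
15! / (1! × 7! × 5! × 1! × 1!) = 2162160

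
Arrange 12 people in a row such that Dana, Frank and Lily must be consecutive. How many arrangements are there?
Treat the 3 as one block: (12-3+1)! × 3! = 3628800 × 6 = 21772800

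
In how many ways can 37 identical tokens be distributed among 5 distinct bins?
C(37+5-1, 5-1) = C(41, 4) = 101270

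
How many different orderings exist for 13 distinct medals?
13! = 6227020800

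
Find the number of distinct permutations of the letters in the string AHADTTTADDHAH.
13! / (3! × 4! × 3! × 3!) = 1201200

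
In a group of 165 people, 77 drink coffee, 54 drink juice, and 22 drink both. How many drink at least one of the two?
|A∪B| = |A| + |B| - |A∩B| = 77 + 54 - 22 = 109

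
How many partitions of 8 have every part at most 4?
Let r_j(i) = number of partitions of i into parts ≤ j, for i = 0..8. r_1(i) = 1 for all i; r_j(i) = r_{j-1}(i) + r_j(i-j). Rows j = 2..4: ≤2: 1 1 2 2 3 3 4 4 5; ≤3: 1 1 2 3 4 5 7 8 10; ≤4: 1 1 2 3 5 6 9 11 15. r_4(8) = 15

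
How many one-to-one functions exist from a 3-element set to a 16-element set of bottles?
P(16,3) = 16!/(16-3)! = 3360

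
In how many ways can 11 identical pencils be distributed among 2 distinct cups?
C(11+2-1, 2-1) = C(12, 1) = 12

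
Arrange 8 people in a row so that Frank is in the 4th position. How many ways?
Fix one position: (8-1)! = 5040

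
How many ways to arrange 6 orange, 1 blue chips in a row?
7! / (6! × 1!) = 7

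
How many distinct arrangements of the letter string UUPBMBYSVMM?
11! / (1! × 1! × 2! × 3! × 1! × 2! × 1!) = 1663200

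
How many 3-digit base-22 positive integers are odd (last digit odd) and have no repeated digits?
Last∈{1,3,5,7,9,11,13,15,17,19,21}. Last=0: 0. Last nonzero: 11×20×P(20,1) = 4400. Total = 4400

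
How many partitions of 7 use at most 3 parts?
By conjugation, equals partitions of 7 into parts ≤ 3. Let r_j(i) = number of partitions of i into parts ≤ j, for i = 0..7. r_1(i) = 1 for all i; r_j(i) = r_{j-1}(i) + r_j(i-j). Rows j = 2..3: ≤2: 1 1 2 2 3 3 4 4; ≤3: 1 1 2 3 4 5 7 8. r_3(7) = 8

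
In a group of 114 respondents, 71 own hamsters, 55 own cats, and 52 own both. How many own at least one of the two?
|A∪B| = |A| + |B| - |A∩B| = 71 + 55 - 52 = 74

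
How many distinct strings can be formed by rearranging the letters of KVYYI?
5! / (2! × 1! × 1! × 1!) = 60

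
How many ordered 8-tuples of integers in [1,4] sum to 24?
Coefficient of x^24 in (x + x² + ... + x^4)^8. By inclusion-exclusion on dice exceeding 4: Σ_j (-1)^j C(8,j)·C(24-1-4j, 7) = C(8,0)·C(23,7) - C(8,1)·C(19,7) + C(8,2)·C(15,7) - C(8,3)·C(11,7) + C(8,4)·C(7,7) = 1·245157 - 8·50388 + 28·6435 - 56·330 + 70·1 = 3823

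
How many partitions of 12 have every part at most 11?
Let r_j(i) = number of partitions of i into parts ≤ j, for i = 0..12. r_1(i) = 1 for all i; r_j(i) = r_{j-1}(i) + r_j(i-j). Rows j = 2..11: ≤2: 1 1 2 2 3 3 4 4 5 5 6 6 7; ≤3: 1 1 2 3 4 5 7 8 10 12 14 16 19; ≤4: 1 1 2 3 5 6 9 11 15 18 23 27 34; ≤5: 1 1 2 3 5 7 10 13 18 23 30 37 47; ≤6: 1 1 2 3 5 7 11 14 20 26 35 44 58; ≤7: 1 1 2 3 5 7 11 15 21 28 38 49 65; ≤8: 1 1 2 3 5 7 11 15 22 29 40 52 70; ≤9: 1 1 2 3 5 7 11 15 22 30 41 54 73; ≤10: 1 1 2 3 5 7 11 15 22 30 42 55 75; ≤11: 1 1 2 3 5 7 11 15 22 30 42 56 76. r_11(12) = 76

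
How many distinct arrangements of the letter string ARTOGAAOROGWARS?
15! / (1! × 4! × 1! × 3! × 3! × 2! × 1!) = 756756000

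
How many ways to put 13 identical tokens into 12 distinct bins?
C(13+12-1, 12-1) = C(24, 11) = 2496144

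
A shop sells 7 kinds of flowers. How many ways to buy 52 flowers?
C(52+7-1, 7-1) = C(58, 6) = 40475358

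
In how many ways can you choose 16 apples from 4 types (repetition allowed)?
C(16+4-1, 4-1) = C(19, 3) = 969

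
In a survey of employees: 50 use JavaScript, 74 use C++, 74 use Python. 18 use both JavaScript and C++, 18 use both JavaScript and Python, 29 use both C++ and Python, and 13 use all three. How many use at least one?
|A∪B∪C| = 50+74+74-18-18-29+13 = 146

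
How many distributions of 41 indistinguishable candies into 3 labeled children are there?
C(41+3-1, 3-1) = C(43, 2) = 903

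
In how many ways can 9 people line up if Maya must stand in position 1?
Fix one position: (9-1)! = 40320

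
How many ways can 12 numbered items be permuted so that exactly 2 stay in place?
Choose the 2 fixed points C(12,2) = 66, derange the rest: !10 = Σ_{j=0}^{10} (-1)^j·10!/j! = 3628800 - 3628800 + 1814400 - 604800 + 151200 - 30240 + 5040 - 720 + 90 - 10 + 1 = 1334961. Product = 66 × 1334961 = 88107426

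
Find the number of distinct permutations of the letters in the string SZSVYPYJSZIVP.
13! / (2! × 2! × 2! × 2! × 1! × 3! × 1!) = 64864800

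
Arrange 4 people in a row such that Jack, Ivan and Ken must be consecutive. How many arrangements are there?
Treat the 3 as one block: (4-3+1)! × 3! = 2 × 6 = 12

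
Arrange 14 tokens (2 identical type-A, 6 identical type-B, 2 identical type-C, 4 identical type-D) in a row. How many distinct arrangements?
14! / (2! × 6! × 2! × 4!) = 1261260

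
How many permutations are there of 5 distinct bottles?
5! = 120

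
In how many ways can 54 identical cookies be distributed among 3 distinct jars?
C(54+3-1, 3-1) = C(56, 2) = 1540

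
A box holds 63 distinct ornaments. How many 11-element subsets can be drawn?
C(63,11) = 63!/(11!×52!) = 615790256823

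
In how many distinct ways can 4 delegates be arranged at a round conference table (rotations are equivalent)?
Circular: fix one position, arrange the rest. (4-1)! = 6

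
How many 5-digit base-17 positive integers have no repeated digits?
First digit: 16 choices (nonzero). Then descending: 16 × 16 × 15 × 14 × 13 = 698880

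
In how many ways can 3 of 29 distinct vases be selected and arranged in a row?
P(29,3) = 29!/(29-3)! = 21924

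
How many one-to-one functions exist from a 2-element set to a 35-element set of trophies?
P(35,2) = 35!/(35-2)! = 1190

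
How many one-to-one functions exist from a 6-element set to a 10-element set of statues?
P(10,6) = 10!/(10-6)! = 151200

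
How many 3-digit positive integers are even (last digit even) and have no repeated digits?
Last∈{0,2,4,6,8}. Last=0: 72. Last nonzero: 4×8×P(8,1) = 256. Total = 328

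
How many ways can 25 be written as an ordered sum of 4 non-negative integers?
C(25+4-1, 4-1) = C(28, 3) = 3276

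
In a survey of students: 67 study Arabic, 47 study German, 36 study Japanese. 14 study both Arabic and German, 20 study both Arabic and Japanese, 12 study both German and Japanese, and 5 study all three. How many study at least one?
|A∪B∪C| = 67+47+36-14-20-12+5 = 109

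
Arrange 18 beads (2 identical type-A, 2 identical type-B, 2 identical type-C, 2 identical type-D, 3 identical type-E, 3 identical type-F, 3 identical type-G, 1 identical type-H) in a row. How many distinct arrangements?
18! / (2! × 2! × 2! × 2! × 3! × 3! × 3! × 1!) = 1852538688000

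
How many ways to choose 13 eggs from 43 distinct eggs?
C(43,13) = 43!/(13!×30!) = 36576848168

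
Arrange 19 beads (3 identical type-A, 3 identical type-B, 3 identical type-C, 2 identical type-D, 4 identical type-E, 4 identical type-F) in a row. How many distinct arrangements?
19! / (3! × 3! × 3! × 2! × 4! × 4!) = 488864376000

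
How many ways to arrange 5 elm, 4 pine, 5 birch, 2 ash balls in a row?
16! / (5! × 4! × 5! × 2!) = 30270240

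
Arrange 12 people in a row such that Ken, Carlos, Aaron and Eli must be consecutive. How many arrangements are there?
Treat the 4 as one block: (12-4+1)! × 4! = 362880 × 24 = 8709120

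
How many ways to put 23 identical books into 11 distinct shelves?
C(23+11-1, 11-1) = C(33, 10) = 92561040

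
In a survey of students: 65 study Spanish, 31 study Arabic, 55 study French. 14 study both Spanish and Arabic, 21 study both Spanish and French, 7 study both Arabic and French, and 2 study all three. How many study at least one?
|A∪B∪C| = 65+31+55-14-21-7+2 = 111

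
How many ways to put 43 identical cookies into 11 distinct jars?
C(43+11-1, 11-1) = C(53, 10) = 19499099620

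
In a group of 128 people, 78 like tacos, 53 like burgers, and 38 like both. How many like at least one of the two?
|A∪B| = |A| + |B| - |A∩B| = 78 + 53 - 38 = 93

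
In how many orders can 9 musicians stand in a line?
9! = 362880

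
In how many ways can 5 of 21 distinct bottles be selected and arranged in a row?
P(21,5) = 21!/(21-5)! = 2441880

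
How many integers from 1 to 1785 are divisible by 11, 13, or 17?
⌊1785/11⌋+⌊1785/13⌋+⌊1785/17⌋ - ⌊1785/143⌋-⌊1785/187⌋-⌊1785/221⌋ + ⌊1785/2431⌋ = 162+137+105 - 12-9-8 + 0 = 375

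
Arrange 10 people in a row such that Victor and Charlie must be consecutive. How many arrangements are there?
Treat the 2 as one block: (10-2+1)! × 2! = 362880 × 2 = 725760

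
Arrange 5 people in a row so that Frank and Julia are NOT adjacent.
Total - adjacent = 5! - (5-1)!×2 = 120 - 48 = 72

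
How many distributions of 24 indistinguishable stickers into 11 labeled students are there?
C(24+11-1, 11-1) = C(34, 10) = 131128140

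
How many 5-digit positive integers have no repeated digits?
First digit: 9 choices (nonzero). Then descending: 9 × 9 × 8 × 7 × 6 = 27216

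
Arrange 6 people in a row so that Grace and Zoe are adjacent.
Treat as block: (6-1)! × 2! = 120 × 2 = 240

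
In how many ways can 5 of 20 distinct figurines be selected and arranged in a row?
P(20,5) = 20!/(20-5)! = 1860480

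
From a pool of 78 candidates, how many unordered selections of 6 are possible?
C(78,6) = 78!/(6!×72!) = 256851595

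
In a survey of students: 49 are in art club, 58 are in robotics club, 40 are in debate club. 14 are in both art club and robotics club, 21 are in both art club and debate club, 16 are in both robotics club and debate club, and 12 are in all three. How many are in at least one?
|A∪B∪C| = 49+58+40-14-21-16+12 = 108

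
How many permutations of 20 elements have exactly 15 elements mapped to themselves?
Choose the 15 fixed points C(20,15) = 15504, derange the rest: !5 = Σ_{j=0}^{5} (-1)^j·5!/j! = 120 - 120 + 60 - 20 + 5 - 1 = 44. Product = 15504 × 44 = 682176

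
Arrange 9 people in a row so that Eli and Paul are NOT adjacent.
Total - adjacent = 9! - (9-1)!×2 = 362880 - 80640 = 282240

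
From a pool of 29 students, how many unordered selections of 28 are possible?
C(29,28) = 29!/(28!×1!) = 29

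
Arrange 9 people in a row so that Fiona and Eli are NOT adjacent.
Total - adjacent = 9! - (9-1)!×2 = 362880 - 80640 = 282240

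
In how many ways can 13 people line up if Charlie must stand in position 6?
Fix one position: (13-1)! = 479001600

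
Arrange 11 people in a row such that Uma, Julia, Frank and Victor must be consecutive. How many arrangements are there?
Treat the 4 as one block: (11-4+1)! × 4! = 40320 × 24 = 967680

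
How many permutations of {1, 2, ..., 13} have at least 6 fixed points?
Exactly j fixed points: C(13,j)·!(13-j); sum over j ≥ 6 (derangement numbers via !m = (m-1)·(!(m-1) + !(m-2)): !0..!7 = 1, 0, 1, 2, 9, 44, 265, 1854). Σ_{j=6}^{13} C(13,j)·!(13-j) = C(13,6)·!7 + C(13,7)·!6 + C(13,8)·!5 + C(13,9)·!4 + C(13,10)·!3 + C(13,11)·!2 + C(13,12)·!1 + C(13,13)·!0 = 1716·1854 + 1716·265 + 1287·44 + 715·9 + 286·2 + 78·1 + 13·0 + 1·1 = 3699918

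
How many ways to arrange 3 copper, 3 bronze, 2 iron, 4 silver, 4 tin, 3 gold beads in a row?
19! / (3! × 3! × 2! × 4! × 4! × 3!) = 488864376000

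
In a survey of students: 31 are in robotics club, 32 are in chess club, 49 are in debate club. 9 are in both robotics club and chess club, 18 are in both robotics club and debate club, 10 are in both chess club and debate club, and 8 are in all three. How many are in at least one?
|A∪B∪C| = 31+32+49-9-18-10+8 = 83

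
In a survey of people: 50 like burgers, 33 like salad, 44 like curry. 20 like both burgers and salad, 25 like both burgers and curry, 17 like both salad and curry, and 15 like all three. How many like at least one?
|A∪B∪C| = 50+33+44-20-25-17+15 = 80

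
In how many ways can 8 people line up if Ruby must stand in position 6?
Fix one position: (8-1)! = 5040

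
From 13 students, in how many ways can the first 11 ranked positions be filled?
P(13,11) = 13!/(13-11)! = 3113510400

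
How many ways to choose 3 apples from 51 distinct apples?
C(51,3) = 51!/(3!×48!) = 20825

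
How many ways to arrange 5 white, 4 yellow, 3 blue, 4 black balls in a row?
16! / (5! × 4! × 3! × 4!) = 50450400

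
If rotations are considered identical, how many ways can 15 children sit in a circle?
Circular: fix one position, arrange the rest. (15-1)! = 87178291200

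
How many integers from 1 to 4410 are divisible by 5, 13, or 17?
⌊4410/5⌋+⌊4410/13⌋+⌊4410/17⌋ - ⌊4410/65⌋-⌊4410/85⌋-⌊4410/221⌋ + ⌊4410/1105⌋ = 882+339+259 - 67-51-19 + 3 = 1346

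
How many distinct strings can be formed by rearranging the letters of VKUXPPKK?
8! / (3! × 2! × 1! × 1! × 1!) = 3360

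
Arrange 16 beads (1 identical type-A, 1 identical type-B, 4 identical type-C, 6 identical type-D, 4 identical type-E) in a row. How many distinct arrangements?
16! / (1! × 1! × 4! × 6! × 4!) = 50450400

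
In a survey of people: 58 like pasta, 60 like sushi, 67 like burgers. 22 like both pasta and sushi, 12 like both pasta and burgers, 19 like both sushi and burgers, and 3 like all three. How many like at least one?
|A∪B∪C| = 58+60+67-22-12-19+3 = 135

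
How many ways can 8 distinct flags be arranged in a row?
8! = 40320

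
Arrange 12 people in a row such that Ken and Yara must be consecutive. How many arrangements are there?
Treat the 2 as one block: (12-2+1)! × 2! = 39916800 × 2 = 79833600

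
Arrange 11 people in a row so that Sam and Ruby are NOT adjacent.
Total - adjacent = 11! - (11-1)!×2 = 39916800 - 7257600 = 32659200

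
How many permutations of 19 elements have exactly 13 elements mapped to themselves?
Choose the 13 fixed points C(19,13) = 27132, derange the rest: !6 = Σ_{j=0}^{6} (-1)^j·6!/j! = 720 - 720 + 360 - 120 + 30 - 6 + 1 = 265. Product = 27132 × 265 = 7189980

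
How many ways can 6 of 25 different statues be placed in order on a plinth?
P(25,6) = 25!/(25-6)! = 127512000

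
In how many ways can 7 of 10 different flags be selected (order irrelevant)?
C(10,7) = 10!/(7!×3!) = 120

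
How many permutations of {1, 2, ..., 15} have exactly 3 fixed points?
Choose the 3 fixed points C(15,3) = 455, derange the rest: !12 = Σ_{j=0}^{12} (-1)^j·12!/j! = 479001600 - 479001600 + 239500800 - 79833600 + 19958400 - 3991680 + 665280 - 95040 + 11880 - 1320 + 132 - 12 + 1 = 176214841. Product = 455 × 176214841 = 80177752655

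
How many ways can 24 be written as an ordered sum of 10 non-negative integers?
C(24+10-1, 10-1) = C(33, 9) = 38567100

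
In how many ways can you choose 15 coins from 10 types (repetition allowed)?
C(15+10-1, 10-1) = C(24, 9) = 1307504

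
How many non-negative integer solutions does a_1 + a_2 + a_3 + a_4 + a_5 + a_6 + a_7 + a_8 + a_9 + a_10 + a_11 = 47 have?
C(47+11-1, 11-1) = C(57, 10) = 43183019880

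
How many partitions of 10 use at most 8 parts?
By conjugation, equals partitions of 10 into parts ≤ 8. Let r_j(i) = number of partitions of i into parts ≤ j, for i = 0..10. r_1(i) = 1 for all i; r_j(i) = r_{j-1}(i) + r_j(i-j). Rows j = 2..8: ≤2: 1 1 2 2 3 3 4 4 5 5 6; ≤3: 1 1 2 3 4 5 7 8 10 12 14; ≤4: 1 1 2 3 5 6 9 11 15 18 23; ≤5: 1 1 2 3 5 7 10 13 18 23 30; ≤6: 1 1 2 3 5 7 11 14 20 26 35; ≤7: 1 1 2 3 5 7 11 15 21 28 38; ≤8: 1 1 2 3 5 7 11 15 22 29 40. r_8(10) = 40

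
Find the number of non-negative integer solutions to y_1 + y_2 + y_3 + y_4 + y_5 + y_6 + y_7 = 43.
C(43+7-1, 7-1) = C(49, 6) = 13983816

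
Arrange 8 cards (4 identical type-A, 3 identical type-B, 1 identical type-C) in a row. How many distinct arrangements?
8! / (4! × 3! × 1!) = 280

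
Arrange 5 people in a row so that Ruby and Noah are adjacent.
Treat as block: (5-1)! × 2! = 24 × 2 = 48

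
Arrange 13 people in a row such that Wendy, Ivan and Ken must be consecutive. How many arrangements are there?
Treat the 3 as one block: (13-3+1)! × 3! = 39916800 × 6 = 239500800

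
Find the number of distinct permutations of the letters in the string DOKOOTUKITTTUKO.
15! / (1! × 4! × 2! × 1! × 4! × 3!) = 189189000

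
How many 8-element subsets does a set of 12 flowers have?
C(12,8) = 12!/(8!×4!) = 495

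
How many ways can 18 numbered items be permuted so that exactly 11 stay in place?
Choose the 11 fixed points C(18,11) = 31824, derange the rest: !7 = Σ_{j=0}^{7} (-1)^j·7!/j! = 5040 - 5040 + 2520 - 840 + 210 - 42 + 7 - 1 = 1854. Product = 31824 × 1854 = 59001696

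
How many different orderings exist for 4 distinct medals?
4! = 24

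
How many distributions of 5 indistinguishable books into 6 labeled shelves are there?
C(5+6-1, 6-1) = C(10, 5) = 252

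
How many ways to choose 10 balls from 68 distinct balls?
C(68,10) = 68!/(10!×58!) = 290752384208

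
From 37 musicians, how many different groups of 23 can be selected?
C(37,23) = 37!/(23!×14!) = 6107086800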